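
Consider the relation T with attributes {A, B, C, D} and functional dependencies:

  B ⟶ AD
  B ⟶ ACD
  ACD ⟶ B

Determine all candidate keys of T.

{B}; {A, C, D}

{B}⁺: B→AD adds A, D; B→ACD adds C → {A, B, C, D}.
{A, C, D}⁺: ACD→B adds B → {A, B, C, D}.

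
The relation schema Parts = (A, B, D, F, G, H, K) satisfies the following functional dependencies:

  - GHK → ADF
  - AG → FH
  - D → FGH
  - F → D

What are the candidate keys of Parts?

Attributes B, K never appear on any right-hand side, so every candidate key must contain {B, K}.
{B, K}⁺ = {B, K}, which is not all of the schema, so we must add further attributes.
{B, D, K}⁺: D→FGH adds F, G, H; GHK→ADF adds A → {A, B, D, F, G, H, K}. Minimal: {D, K}⁺ = {A, D, F, G, H, K}; {B, K}⁺ = {B, K}; {B, D}⁺ = {B, D, F, G, H} — none reach the full schema.
{B, F, K}⁺: F→D adds D; D→FGH adds G, H; GHK→ADF adds A → {A, B, D, F, G, H, K}. Minimal: {F, K}⁺ = {A, D, F, G, H, K}; {B, K}⁺ = {B, K}; {B, F}⁺ = {B, D, F, G, H} — none reach the full schema.
{A, B, G, K}⁺: AG→FH adds F, H; F→D adds D → {A, B, D, F, G, H, K}. Minimal: {B, G, K}⁺ = {B, G, K}; {A, G, K}⁺ = {A, D, F, G, H, K}; {A, B, K}⁺ = {A, B, K}; … — none reach the full schema.
{B, G, H, K}⁺: GHK→ADF adds A, D, F → {A, B, D, F, G, H, K}. Minimal: {G, H, K}⁺ = {A, D, F, G, H, K}; {B, H, K}⁺ = {B, H, K}; {B, G, K}⁺ = {B, G, K}; … — none reach the full schema.

{B, D, K}, {B, F, K}, {A, B, G, K}, {B, G, H, K}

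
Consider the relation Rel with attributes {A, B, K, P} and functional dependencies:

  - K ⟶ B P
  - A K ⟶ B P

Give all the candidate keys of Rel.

Attributes A, K never appear on any right-hand side, so every candidate key must contain {A, K}.
{A, K}⁺ = {A, B, K, P}, which is all of the schema, so {A, K} is the only candidate key.

(A, K)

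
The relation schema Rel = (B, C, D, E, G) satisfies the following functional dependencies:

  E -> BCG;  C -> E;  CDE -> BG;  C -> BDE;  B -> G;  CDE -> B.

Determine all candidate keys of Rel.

{C}⁺: C→E adds E; C→BDE adds B, D; B→G adds G → {B, C, D, E, G}.
{E}⁺: E→BCG adds B, C, G; C→BDE adds D → {B, C, D, E, G}.
Any other superkey contains one of these as a subset, so there are no further candidate keys.

{C}, {E}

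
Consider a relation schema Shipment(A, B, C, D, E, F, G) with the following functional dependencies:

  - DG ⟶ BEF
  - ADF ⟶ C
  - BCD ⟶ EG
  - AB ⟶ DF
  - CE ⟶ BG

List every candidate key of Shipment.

(A, B), (A, C, E), (A, D, G), (A, D, E, F)

Attribute A never appears on the right-hand side of any dependency, so A must belong to every candidate key.
{A}⁺ = {A}, which is not all of the schema, so we must add further attributes.
{A, B}⁺: AB→DF adds D, F; ADF→C adds C; BCD→EG adds E, G → {A, B, C, D, E, F, G}.
{A, C, E}⁺: CE→BG adds B, G; AB→DF adds D, F → {A, B, C, D, E, F, G}.
{A, D, G}⁺: DG→BEF adds B, E, F; ADF→C adds C → {A, B, C, D, E, F, G}.
{A, D, E, F}⁺: ADF→C adds C; CE→BG adds B, G → {A, B, C, D, E, F, G}.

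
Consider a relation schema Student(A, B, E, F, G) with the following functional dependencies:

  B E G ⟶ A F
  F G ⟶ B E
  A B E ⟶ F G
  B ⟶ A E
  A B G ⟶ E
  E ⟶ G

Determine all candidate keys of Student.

{B}⁺: B→AE adds A, E; E→G adds G; BEG→AF adds F → {A, B, E, F, G}.
{E, F}⁺: E→G adds G; FG→BE adds B; B→AE adds A → {A, B, E, F, G}. Minimal: {F}⁺ = {F}; {E}⁺ = {E, G} — none reach the full schema.
{F, G}⁺: FG→BE adds B, E; B→AE adds A → {A, B, E, F, G}. Minimal: {G}⁺ = {G}; {F}⁺ = {F} — none reach the full schema.

B; EF; FG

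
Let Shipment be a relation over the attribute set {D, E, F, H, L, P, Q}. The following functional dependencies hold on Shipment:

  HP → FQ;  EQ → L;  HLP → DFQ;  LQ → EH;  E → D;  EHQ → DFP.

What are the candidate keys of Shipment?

{E, Q}, {L, Q}, {E, H, P}, {H, L, P}

{E, Q}⁺: EQ→L adds L; LQ→EH adds H; E→D adds D; EHQ→DFP adds F, P → {D, E, F, H, L, P, Q}.
{L, Q}⁺: LQ→EH adds E, H; E→D adds D; EHQ→DFP adds F, P → {D, E, F, H, L, P, Q}.
{E, H, P}⁺: HP→FQ adds F, Q; EQ→L adds L; HLP→DFQ adds D → {D, E, F, H, L, P, Q}.
{H, L, P}⁺: HP→FQ adds F, Q; HLP→DFQ adds D; LQ→EH adds E → {D, E, F, H, L, P, Q}.
Any other superkey contains one of these as a subset, so there are no further candidate keys.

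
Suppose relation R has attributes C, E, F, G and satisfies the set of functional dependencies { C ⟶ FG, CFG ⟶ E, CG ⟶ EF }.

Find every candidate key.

(C)

{C}⁺: C→FG adds F, G; CFG→E adds E → {C, E, F, G}.
No other minimal superkey exists.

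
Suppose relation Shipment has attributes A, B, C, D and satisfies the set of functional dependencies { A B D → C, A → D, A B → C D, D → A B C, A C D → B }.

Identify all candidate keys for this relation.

A, D

{A}⁺: A→D adds D; D→ABC adds B, C → {A, B, C, D}.
{D}⁺: D→ABC adds A, B, C → {A, B, C, D}.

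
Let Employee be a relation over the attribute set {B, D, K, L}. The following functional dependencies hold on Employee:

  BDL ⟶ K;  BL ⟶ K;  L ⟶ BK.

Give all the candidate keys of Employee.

Attributes D, L never appear on any right-hand side, so every candidate key must contain {D, L}.
{D, L}⁺ = {B, D, K, L}, which is all of the schema, so {D, L} is the only candidate key.

DL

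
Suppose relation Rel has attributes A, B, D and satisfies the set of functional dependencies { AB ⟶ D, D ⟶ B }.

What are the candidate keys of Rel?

(A, B); (A, D)

{A, B}⁺: AB→D adds D → {A, B, D}. Minimal: {B}⁺ = {B}; {A}⁺ = {A} — none reach the full schema.
{A, D}⁺: D→B adds B → {A, B, D}. Minimal: {D}⁺ = {B, D}; {A}⁺ = {A} — none reach the full schema.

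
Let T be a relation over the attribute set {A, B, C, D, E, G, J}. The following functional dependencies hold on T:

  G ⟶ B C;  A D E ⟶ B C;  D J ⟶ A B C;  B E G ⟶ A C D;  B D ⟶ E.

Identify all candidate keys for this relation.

{D, G, J}⁺: G→BC adds B, C; DJ→ABC adds A; BD→E adds E → {A, B, C, D, E, G, J}.
{E, G, J}⁺: G→BC adds B, C; BEG→ACD adds A, D → {A, B, C, D, E, G, J}.
Any other superkey contains one of these as a subset, so there are no further candidate keys.

DGJ, EGJ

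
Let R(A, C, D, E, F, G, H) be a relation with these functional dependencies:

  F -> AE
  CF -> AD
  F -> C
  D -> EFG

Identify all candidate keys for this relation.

Attribute H never appears on the right-hand side of any dependency, so H must belong to every candidate key.
{H}⁺ = {H}, which is not all of the schema, so we must add further attributes.
{D, H}⁺: D→EFG adds E, F, G; F→AE adds A; F→C adds C → {A, C, D, E, F, G, H}. Minimal: {H}⁺ = {H}; {D}⁺ = {A, C, D, E, F, G} — none reach the full schema.
{F, H}⁺: F→AE adds A, E; F→C adds C; CF→AD adds D; D→EFG adds G → {A, C, D, E, F, G, H}. Minimal: {H}⁺ = {H}; {F}⁺ = {A, C, D, E, F, G} — none reach the full schema.
Any other superkey contains one of these as a subset, so there are no further candidate keys.

{D, H}, {F, H}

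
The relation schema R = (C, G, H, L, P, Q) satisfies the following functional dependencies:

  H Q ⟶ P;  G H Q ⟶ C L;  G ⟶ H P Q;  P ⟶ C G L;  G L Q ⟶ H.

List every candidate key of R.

(G), (P), (H, Q)

{G}⁺: G→HPQ adds H, P, Q; P→CGL adds C, L → {C, G, H, L, P, Q}.
{P}⁺: P→CGL adds C, G, L; G→HPQ adds H, Q → {C, G, H, L, P, Q}.
{H, Q}⁺: HQ→P adds P; P→CGL adds C, G, L → {C, G, H, L, P, Q}.
Any other superkey contains one of these as a subset, so there are no further candidate keys.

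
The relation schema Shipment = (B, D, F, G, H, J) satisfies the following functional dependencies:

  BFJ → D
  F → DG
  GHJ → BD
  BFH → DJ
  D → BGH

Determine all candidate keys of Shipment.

Attribute F never appears on the right-hand side of any dependency, so F must belong to every candidate key.
{F}⁺ = {B, D, F, G, H, J}, which is all of the schema, so {F} is the only candidate key.

{F}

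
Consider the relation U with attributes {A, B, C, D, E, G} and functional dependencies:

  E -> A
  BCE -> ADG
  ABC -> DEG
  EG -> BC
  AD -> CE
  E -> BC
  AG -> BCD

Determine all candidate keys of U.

{E}⁺: E→A adds A; E→BC adds B, C; BCE→ADG adds D, G → {A, B, C, D, E, G}.
{A, D}⁺: AD→CE adds C, E; E→BC adds B; BCE→ADG adds G → {A, B, C, D, E, G}. Minimal: {D}⁺ = {D}; {A}⁺ = {A} — none reach the full schema.
{A, G}⁺: AG→BCD adds B, C, D; ABC→DEG adds E → {A, B, C, D, E, G}. Minimal: {G}⁺ = {G}; {A}⁺ = {A} — none reach the full schema.
{A, B, C}⁺: ABC→DEG adds D, E, G → {A, B, C, D, E, G}. Minimal: {B, C}⁺ = {B, C}; {A, C}⁺ = {A, C}; {A, B}⁺ = {A, B} — none reach the full schema.
Any other superkey contains one of these as a subset, so there are no further candidate keys.

E, AD, AG, ABC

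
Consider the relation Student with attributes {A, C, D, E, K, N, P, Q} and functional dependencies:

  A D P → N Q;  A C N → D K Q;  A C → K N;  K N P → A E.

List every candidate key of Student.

{A, C, P}, {C, K, N, P}

Attributes C, P never appear on any right-hand side, so every candidate key must contain {C, P}.
{C, P}⁺ = {C, P}, which is not all of the schema, so we must add further attributes.
{A, C, P}⁺: AC→KN adds K, N; KNP→AE adds E; ACN→DKQ adds D, Q → {A, C, D, E, K, N, P, Q}. Minimal: {C, P}⁺ = {C, P}; {A, P}⁺ = {A, P}; {A, C}⁺ = {A, C, D, K, N, Q} — none reach the full schema.
{C, K, N, P}⁺: KNP→AE adds A, E; ACN→DKQ adds D, Q → {A, C, D, E, K, N, P, Q}. Minimal: {K, N, P}⁺ = {A, E, K, N, P}; {C, N, P}⁺ = {C, N, P}; {C, K, P}⁺ = {C, K, P}; … — none reach the full schema.
Any other superkey contains one of these as a subset, so there are no further candidate keys.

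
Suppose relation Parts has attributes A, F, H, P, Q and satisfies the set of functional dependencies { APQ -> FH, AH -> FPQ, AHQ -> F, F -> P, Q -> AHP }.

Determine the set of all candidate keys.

{Q}, {A, H}

{Q}⁺: Q→AHP adds A, H, P; APQ→FH adds F → {A, F, H, P, Q}.
{A, H}⁺: AH→FPQ adds F, P, Q → {A, F, H, P, Q}. Minimal: {H}⁺ = {H}; {A}⁺ = {A} — none reach the full schema.
Any other superkey contains one of these as a subset, so there are no further candidate keys.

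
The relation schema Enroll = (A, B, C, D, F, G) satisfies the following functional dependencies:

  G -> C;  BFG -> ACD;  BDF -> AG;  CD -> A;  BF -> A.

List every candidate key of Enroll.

Attributes B, F never appear on any right-hand side, so every candidate key must contain {B, F}.
{B, F}⁺ = {A, B, F}, which is not all of the schema, so we must add further attributes.
{B, D, F}⁺: BDF→AG adds A, G; G→C adds C → {A, B, C, D, F, G}. Minimal: {D, F}⁺ = {D, F}; {B, F}⁺ = {A, B, F}; {B, D}⁺ = {B, D} — none reach the full schema.
{B, F, G}⁺: G→C adds C; BFG→ACD adds A, D → {A, B, C, D, F, G}. Minimal: {F, G}⁺ = {C, F, G}; {B, G}⁺ = {B, C, G}; {B, F}⁺ = {A, B, F} — none reach the full schema.

(B, D, F), (B, F, G)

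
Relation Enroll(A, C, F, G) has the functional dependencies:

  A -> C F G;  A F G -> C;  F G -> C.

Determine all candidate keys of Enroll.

Attribute A never appears on the right-hand side of any dependency, so A must belong to every candidate key.
{A}⁺ = {A, C, F, G}, which is all of the schema, so {A} is the only candidate key.

{A}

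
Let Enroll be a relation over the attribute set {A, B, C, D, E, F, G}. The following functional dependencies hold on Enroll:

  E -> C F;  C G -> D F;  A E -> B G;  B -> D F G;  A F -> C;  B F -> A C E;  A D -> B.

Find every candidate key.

B, AD, AE, ACG, AFG

{B}⁺: B→DFG adds D, F, G; BF→ACE adds A, C, E → {A, B, C, D, E, F, G}.
{A, D}⁺: AD→B adds B; B→DFG adds F, G; AF→C adds C; BF→ACE adds E → {A, B, C, D, E, F, G}. Minimal: {D}⁺ = {D}; {A}⁺ = {A} — none reach the full schema.
{A, E}⁺: E→CF adds C, F; AE→BG adds B, G; B→DFG adds D → {A, B, C, D, E, F, G}. Minimal: {E}⁺ = {C, E, F}; {A}⁺ = {A} — none reach the full schema.
{A, C, G}⁺: CG→DF adds D, F; AD→B adds B; BF→ACE adds E → {A, B, C, D, E, F, G}. Minimal: {C, G}⁺ = {C, D, F, G}; {A, G}⁺ = {A, G}; {A, C}⁺ = {A, C} — none reach the full schema.
{A, F, G}⁺: AF→C adds C; CG→DF adds D; AD→B adds B; BF→ACE adds E → {A, B, C, D, E, F, G}. Minimal: {F, G}⁺ = {F, G}; {A, G}⁺ = {A, G}; {A, F}⁺ = {A, C, F} — none reach the full schema.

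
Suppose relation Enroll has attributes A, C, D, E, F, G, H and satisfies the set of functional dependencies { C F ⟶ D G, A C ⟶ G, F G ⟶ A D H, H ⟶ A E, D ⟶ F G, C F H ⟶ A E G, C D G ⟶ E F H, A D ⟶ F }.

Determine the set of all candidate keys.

{C, D}⁺: D→FG adds F, G; CDG→EFH adds E, H; FG→ADH adds A → {A, C, D, E, F, G, H}.
{C, F}⁺: CF→DG adds D, G; FG→ADH adds A, H; H→AE adds E → {A, C, D, E, F, G, H}.

CD; CF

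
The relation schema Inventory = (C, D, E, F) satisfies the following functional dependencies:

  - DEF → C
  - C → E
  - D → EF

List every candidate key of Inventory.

Attribute D never appears on the right-hand side of any dependency, so D must belong to every candidate key.
{D}⁺ = {C, D, E, F}, which is all of the schema, so {D} is the only candidate key.

{D}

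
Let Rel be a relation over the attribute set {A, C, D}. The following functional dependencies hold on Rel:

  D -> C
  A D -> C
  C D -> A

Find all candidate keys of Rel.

(D)

Attribute D never appears on the right-hand side of any dependency, so D must belong to every candidate key.
{D}⁺ = {A, C, D}, which is all of the schema, so {D} is the only candidate key.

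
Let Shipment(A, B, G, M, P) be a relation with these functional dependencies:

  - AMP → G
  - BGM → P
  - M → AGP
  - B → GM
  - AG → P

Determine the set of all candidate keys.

{B}

{B}⁺: B→GM adds G, M; BGM→P adds P; M→AGP adds A → {A, B, G, M, P}.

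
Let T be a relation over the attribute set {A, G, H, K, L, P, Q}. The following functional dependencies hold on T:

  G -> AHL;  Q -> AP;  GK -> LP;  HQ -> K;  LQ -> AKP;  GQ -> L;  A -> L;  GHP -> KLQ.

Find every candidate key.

{G, K}, {G, P}, {G, Q}

Attribute G never appears on the right-hand side of any dependency, so G must belong to every candidate key.
{G}⁺ = {A, G, H, L}, which is not all of the schema, so we must add further attributes.
{G, K}⁺: G→AHL adds A, H, L; GK→LP adds P; GHP→KLQ adds Q → {A, G, H, K, L, P, Q}. Minimal: {K}⁺ = {K}; {G}⁺ = {A, G, H, L} — none reach the full schema.
{G, P}⁺: G→AHL adds A, H, L; GHP→KLQ adds K, Q → {A, G, H, K, L, P, Q}. Minimal: {P}⁺ = {P}; {G}⁺ = {A, G, H, L} — none reach the full schema.
{G, Q}⁺: G→AHL adds A, H, L; Q→AP adds P; HQ→K adds K → {A, G, H, K, L, P, Q}. Minimal: {Q}⁺ = {A, K, L, P, Q}; {G}⁺ = {A, G, H, L} — none reach the full schema.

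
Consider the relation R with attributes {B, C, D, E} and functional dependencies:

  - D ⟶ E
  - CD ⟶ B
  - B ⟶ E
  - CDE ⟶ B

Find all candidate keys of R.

{C, D}

Attributes C, D never appear on any right-hand side, so every candidate key must contain {C, D}.
{C, D}⁺ = {B, C, D, E}, which is all of the schema, so {C, D} is the only candidate key.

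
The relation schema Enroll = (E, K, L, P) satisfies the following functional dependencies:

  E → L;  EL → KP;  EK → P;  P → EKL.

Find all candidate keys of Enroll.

(E), (P)

{E}⁺: E→L adds L; EL→KP adds K, P → {E, K, L, P}.
{P}⁺: P→EKL adds E, K, L → {E, K, L, P}.
Any other superkey contains one of these as a subset, so there are no further candidate keys.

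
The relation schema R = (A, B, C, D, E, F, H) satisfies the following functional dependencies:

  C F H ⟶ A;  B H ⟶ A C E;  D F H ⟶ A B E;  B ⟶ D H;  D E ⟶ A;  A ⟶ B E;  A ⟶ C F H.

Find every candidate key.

{A}⁺: A→BE adds B, E; A→CFH adds C, F, H; B→DH adds D → {A, B, C, D, E, F, H}.
{B}⁺: B→DH adds D, H; BH→ACE adds A, C, E; A→CFH adds F → {A, B, C, D, E, F, H}.
{D, E}⁺: DE→A adds A; A→BE adds B; A→CFH adds C, F, H → {A, B, C, D, E, F, H}. Minimal: {E}⁺ = {E}; {D}⁺ = {D} — none reach the full schema.
{C, F, H}⁺: CFH→A adds A; A→BE adds B, E; B→DH adds D → {A, B, C, D, E, F, H}. Minimal: {F, H}⁺ = {F, H}; {C, H}⁺ = {C, H}; {C, F}⁺ = {C, F} — none reach the full schema.
{D, F, H}⁺: DFH→ABE adds A, B, E; A→CFH adds C → {A, B, C, D, E, F, H}. Minimal: {F, H}⁺ = {F, H}; {D, H}⁺ = {D, H}; {D, F}⁺ = {D, F} — none reach the full schema.
Any other superkey contains one of these as a subset, so there are no further candidate keys.

A, B, DE, CFH, DFH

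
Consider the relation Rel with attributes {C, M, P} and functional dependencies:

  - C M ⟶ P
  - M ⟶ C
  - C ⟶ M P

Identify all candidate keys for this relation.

C, M

{C}⁺: C→MP adds M, P → {C, M, P}.
{M}⁺: M→C adds C; C→MP adds P → {C, M, P}.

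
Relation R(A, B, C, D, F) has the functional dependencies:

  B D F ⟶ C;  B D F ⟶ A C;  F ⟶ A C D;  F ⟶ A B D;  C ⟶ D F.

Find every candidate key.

{C}, {F}

{C}⁺: C→DF adds D, F; F→ACD adds A; F→ABD adds B → {A, B, C, D, F}.
{F}⁺: F→ACD adds A, C, D; F→ABD adds B → {A, B, C, D, F}.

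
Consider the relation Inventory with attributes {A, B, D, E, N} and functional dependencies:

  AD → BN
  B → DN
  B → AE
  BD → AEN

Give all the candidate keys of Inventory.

B; AD

{B}⁺: B→DN adds D, N; B→AE adds A, E → {A, B, D, E, N}.
{A, D}⁺: AD→BN adds B, N; B→AE adds E → {A, B, D, E, N}. Minimal: {D}⁺ = {D}; {A}⁺ = {A} — none reach the full schema.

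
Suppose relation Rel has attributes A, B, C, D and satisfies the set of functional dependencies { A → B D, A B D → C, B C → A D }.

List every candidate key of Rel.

{A}, {B, C}

{A}⁺: A→BD adds B, D; ABD→C adds C → {A, B, C, D}.
{B, C}⁺: BC→AD adds A, D → {A, B, C, D}.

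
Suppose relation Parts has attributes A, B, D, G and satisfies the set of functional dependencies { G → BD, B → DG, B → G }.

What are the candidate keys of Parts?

Attribute A never appears on the right-hand side of any dependency, so A must belong to every candidate key.
{A}⁺ = {A}, which is not all of the schema, so we must add further attributes.
{A, B}⁺: B→DG adds D, G → {A, B, D, G}. Minimal: {B}⁺ = {B, D, G}; {A}⁺ = {A} — none reach the full schema.
{A, G}⁺: G→BD adds B, D → {A, B, D, G}. Minimal: {G}⁺ = {B, D, G}; {A}⁺ = {A} — none reach the full schema.

(A, B); (A, G)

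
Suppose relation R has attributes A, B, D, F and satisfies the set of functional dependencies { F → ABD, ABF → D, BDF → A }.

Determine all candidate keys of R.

{F}⁺: F→ABD adds A, B, D → {A, B, D, F}.

(F)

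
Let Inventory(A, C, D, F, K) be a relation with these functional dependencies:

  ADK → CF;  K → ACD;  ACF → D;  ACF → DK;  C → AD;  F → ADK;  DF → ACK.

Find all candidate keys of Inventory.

{F}⁺: F→ADK adds A, D, K; DF→ACK adds C → {A, C, D, F, K}.
{K}⁺: K→ACD adds A, C, D; ADK→CF adds F → {A, C, D, F, K}.

F; K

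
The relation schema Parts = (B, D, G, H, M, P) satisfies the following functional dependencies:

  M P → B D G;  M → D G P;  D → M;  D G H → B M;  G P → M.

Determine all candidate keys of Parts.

{D, H}, {H, M}, {G, H, P}

{D, H}⁺: D→M adds M; M→DGP adds G, P; DGH→BM adds B → {B, D, G, H, M, P}. Minimal: {H}⁺ = {H}; {D}⁺ = {B, D, G, M, P} — none reach the full schema.
{H, M}⁺: M→DGP adds D, G, P; DGH→BM adds B → {B, D, G, H, M, P}. Minimal: {M}⁺ = {B, D, G, M, P}; {H}⁺ = {H} — none reach the full schema.
{G, H, P}⁺: GP→M adds M; MP→BDG adds B, D → {B, D, G, H, M, P}. Minimal: {H, P}⁺ = {H, P}; {G, P}⁺ = {B, D, G, M, P}; {G, H}⁺ = {G, H} — none reach the full schema.
Any other superkey contains one of these as a subset, so there are no further candidate keys.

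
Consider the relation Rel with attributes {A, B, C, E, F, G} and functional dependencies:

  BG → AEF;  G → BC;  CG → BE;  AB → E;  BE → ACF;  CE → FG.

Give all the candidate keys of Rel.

{G}⁺: G→BC adds B, C; CG→BE adds E; BE→ACF adds A, F → {A, B, C, E, F, G}.
{A, B}⁺: AB→E adds E; BE→ACF adds C, F; CE→FG adds G → {A, B, C, E, F, G}. Minimal: {B}⁺ = {B}; {A}⁺ = {A} — none reach the full schema.
{B, E}⁺: BE→ACF adds A, C, F; CE→FG adds G → {A, B, C, E, F, G}. Minimal: {E}⁺ = {E}; {B}⁺ = {B} — none reach the full schema.
{C, E}⁺: CE→FG adds F, G; G→BC adds B; BE→ACF adds A → {A, B, C, E, F, G}. Minimal: {E}⁺ = {E}; {C}⁺ = {C} — none reach the full schema.

(G); (A, B); (B, E); (C, E)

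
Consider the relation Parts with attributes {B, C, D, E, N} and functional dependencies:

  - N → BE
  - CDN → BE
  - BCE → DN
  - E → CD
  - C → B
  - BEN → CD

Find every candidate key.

{E}⁺: E→CD adds C, D; C→B adds B; BCE→DN adds N → {B, C, D, E, N}.
{N}⁺: N→BE adds B, E; E→CD adds C, D → {B, C, D, E, N}.
Any other superkey contains one of these as a subset, so there are no further candidate keys.

{E}; {N}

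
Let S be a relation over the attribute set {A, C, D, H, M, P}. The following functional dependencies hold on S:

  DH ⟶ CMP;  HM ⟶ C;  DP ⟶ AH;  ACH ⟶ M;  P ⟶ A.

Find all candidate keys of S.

{D, H}; {D, P}

Attribute D never appears on the right-hand side of any dependency, so D must belong to every candidate key.
{D}⁺ = {D}, which is not all of the schema, so we must add further attributes.
{D, H}⁺: DH→CMP adds C, M, P; DP→AH adds A → {A, C, D, H, M, P}. Minimal: {H}⁺ = {H}; {D}⁺ = {D} — none reach the full schema.
{D, P}⁺: DP→AH adds A, H; DH→CMP adds C, M → {A, C, D, H, M, P}. Minimal: {P}⁺ = {A, P}; {D}⁺ = {D} — none reach the full schema.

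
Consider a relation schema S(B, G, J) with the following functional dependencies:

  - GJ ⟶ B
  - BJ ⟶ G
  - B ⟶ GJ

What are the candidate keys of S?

{B}; {G, J}

{B}⁺: B→GJ adds G, J → {B, G, J}.
{G, J}⁺: GJ→B adds B → {B, G, J}. Minimal: {J}⁺ = {J}; {G}⁺ = {G} — none reach the full schema.
Any other superkey contains one of these as a subset, so there are no further candidate keys.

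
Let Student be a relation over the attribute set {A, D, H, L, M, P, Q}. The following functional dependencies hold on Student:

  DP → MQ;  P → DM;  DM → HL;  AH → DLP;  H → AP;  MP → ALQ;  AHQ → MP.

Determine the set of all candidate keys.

{H}, {P}, {D, M}

{H}⁺: H→AP adds A, P; P→DM adds D, M; DM→HL adds L; MP→ALQ adds Q → {A, D, H, L, M, P, Q}.
{P}⁺: P→DM adds D, M; DM→HL adds H, L; H→AP adds A; MP→ALQ adds Q → {A, D, H, L, M, P, Q}.
{D, M}⁺: DM→HL adds H, L; H→AP adds A, P; MP→ALQ adds Q → {A, D, H, L, M, P, Q}.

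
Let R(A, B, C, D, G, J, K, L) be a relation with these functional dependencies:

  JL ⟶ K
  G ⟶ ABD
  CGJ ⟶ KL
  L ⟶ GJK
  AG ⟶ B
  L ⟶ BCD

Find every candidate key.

{L}, {C, G, J}

{L}⁺: L→GJK adds G, J, K; L→BCD adds B, C, D; G→ABD adds A → {A, B, C, D, G, J, K, L}.
{C, G, J}⁺: G→ABD adds A, B, D; CGJ→KL adds K, L → {A, B, C, D, G, J, K, L}. Minimal: {G, J}⁺ = {A, B, D, G, J}; {C, J}⁺ = {C, J}; {C, G}⁺ = {A, B, C, D, G} — none reach the full schema.
Any other superkey contains one of these as a subset, so there are no further candidate keys.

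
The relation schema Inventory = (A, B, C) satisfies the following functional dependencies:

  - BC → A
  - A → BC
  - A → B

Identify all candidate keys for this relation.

{A}⁺: A→BC adds B, C → {A, B, C}.
{B, C}⁺: BC→A adds A → {A, B, C}. Minimal: {C}⁺ = {C}; {B}⁺ = {B} — none reach the full schema.
Any other superkey contains one of these as a subset, so there are no further candidate keys.

{A}, {B, C}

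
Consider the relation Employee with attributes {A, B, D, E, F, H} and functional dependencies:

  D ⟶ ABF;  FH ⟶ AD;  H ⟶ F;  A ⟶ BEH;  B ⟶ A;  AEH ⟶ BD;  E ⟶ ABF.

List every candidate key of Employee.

{A}⁺: A→BEH adds B, E, H; AEH→BD adds D; E→ABF adds F → {A, B, D, E, F, H}.
{B}⁺: B→A adds A; A→BEH adds E, H; AEH→BD adds D; E→ABF adds F → {A, B, D, E, F, H}.
{D}⁺: D→ABF adds A, B, F; A→BEH adds E, H → {A, B, D, E, F, H}.
{E}⁺: E→ABF adds A, B, F; A→BEH adds H; AEH→BD adds D → {A, B, D, E, F, H}.
{H}⁺: H→F adds F; FH→AD adds A, D; A→BEH adds B, E → {A, B, D, E, F, H}.

(A); (B); (D); (E); (H)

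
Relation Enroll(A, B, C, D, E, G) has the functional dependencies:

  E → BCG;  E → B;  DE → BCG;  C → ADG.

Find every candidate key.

Attribute E never appears on the right-hand side of any dependency, so E must belong to every candidate key.
{E}⁺ = {A, B, C, D, E, G}, which is all of the schema, so {E} is the only candidate key.

{E}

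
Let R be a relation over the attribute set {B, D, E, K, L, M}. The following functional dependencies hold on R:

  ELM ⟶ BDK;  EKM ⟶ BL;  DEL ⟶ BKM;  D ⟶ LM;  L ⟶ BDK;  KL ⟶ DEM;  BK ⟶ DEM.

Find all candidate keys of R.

{D}⁺: D→LM adds L, M; L→BDK adds B, K; KL→DEM adds E → {B, D, E, K, L, M}.
{L}⁺: L→BDK adds B, D, K; KL→DEM adds E, M → {B, D, E, K, L, M}.
{B, K}⁺: BK→DEM adds D, E, M; EKM→BL adds L → {B, D, E, K, L, M}. Minimal: {K}⁺ = {K}; {B}⁺ = {B} — none reach the full schema.
{E, K, M}⁺: EKM→BL adds B, L; L→BDK adds D → {B, D, E, K, L, M}. Minimal: {K, M}⁺ = {K, M}; {E, M}⁺ = {E, M}; {E, K}⁺ = {E, K} — none reach the full schema.
Any other superkey contains one of these as a subset, so there are no further candidate keys.

(D), (L), (B, K), (E, K, M)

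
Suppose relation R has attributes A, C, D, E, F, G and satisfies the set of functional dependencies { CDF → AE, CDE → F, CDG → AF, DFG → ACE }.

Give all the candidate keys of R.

(C, D, G), (D, F, G)

Attributes D, G never appear on any right-hand side, so every candidate key must contain {D, G}.
{D, G}⁺ = {D, G}, which is not all of the schema, so we must add further attributes.
{C, D, G}⁺: CDG→AF adds A, F; DFG→ACE adds E → {A, C, D, E, F, G}. Minimal: {D, G}⁺ = {D, G}; {C, G}⁺ = {C, G}; {C, D}⁺ = {C, D} — none reach the full schema.
{D, F, G}⁺: DFG→ACE adds A, C, E → {A, C, D, E, F, G}. Minimal: {F, G}⁺ = {F, G}; {D, G}⁺ = {D, G}; {D, F}⁺ = {D, F} — none reach the full schema.
Any other superkey contains one of these as a subset, so there are no further candidate keys.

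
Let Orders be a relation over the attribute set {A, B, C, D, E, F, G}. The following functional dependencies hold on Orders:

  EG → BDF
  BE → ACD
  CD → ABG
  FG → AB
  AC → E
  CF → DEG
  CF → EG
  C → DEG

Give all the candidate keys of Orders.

{C}⁺: C→DEG adds D, E, G; EG→BDF adds B, F; BE→ACD adds A → {A, B, C, D, E, F, G}.
{B, E}⁺: BE→ACD adds A, C, D; CD→ABG adds G; EG→BDF adds F → {A, B, C, D, E, F, G}. Minimal: {E}⁺ = {E}; {B}⁺ = {B} — none reach the full schema.
{E, G}⁺: EG→BDF adds B, D, F; BE→ACD adds A, C → {A, B, C, D, E, F, G}. Minimal: {G}⁺ = {G}; {E}⁺ = {E} — none reach the full schema.
Any other superkey contains one of these as a subset, so there are no further candidate keys.

(C), (B, E), (E, G)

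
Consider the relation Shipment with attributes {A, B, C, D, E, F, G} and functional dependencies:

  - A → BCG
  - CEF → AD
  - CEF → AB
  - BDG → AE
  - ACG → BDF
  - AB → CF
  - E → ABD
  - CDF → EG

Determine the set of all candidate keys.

{A}; {E}; {B, D, G}; {C, D, F}

{A}⁺: A→BCG adds B, C, G; ACG→BDF adds D, F; CDF→EG adds E → {A, B, C, D, E, F, G}.
{E}⁺: E→ABD adds A, B, D; A→BCG adds C, G; ACG→BDF adds F → {A, B, C, D, E, F, G}.
{B, D, G}⁺: BDG→AE adds A, E; AB→CF adds C, F → {A, B, C, D, E, F, G}. Minimal: {D, G}⁺ = {D, G}; {B, G}⁺ = {B, G}; {B, D}⁺ = {B, D} — none reach the full schema.
{C, D, F}⁺: CDF→EG adds E, G; CEF→AD adds A; CEF→AB adds B → {A, B, C, D, E, F, G}. Minimal: {D, F}⁺ = {D, F}; {C, F}⁺ = {C, F}; {C, D}⁺ = {C, D} — none reach the full schema.
Any other superkey contains one of these as a subset, so there are no further candidate keys.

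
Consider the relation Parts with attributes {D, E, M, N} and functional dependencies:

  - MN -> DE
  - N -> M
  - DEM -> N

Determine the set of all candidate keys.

{N}⁺: N→M adds M; MN→DE adds D, E → {D, E, M, N}.
{D, E, M}⁺: DEM→N adds N → {D, E, M, N}.

(N); (D, E, M)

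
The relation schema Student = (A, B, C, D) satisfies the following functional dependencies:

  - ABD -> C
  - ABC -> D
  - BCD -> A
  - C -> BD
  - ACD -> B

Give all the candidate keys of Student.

(C), (A, B, D)

{C}⁺: C→BD adds B, D; BCD→A adds A → {A, B, C, D}.
{A, B, D}⁺: ABD→C adds C → {A, B, C, D}. Minimal: {B, D}⁺ = {B, D}; {A, D}⁺ = {A, D}; {A, B}⁺ = {A, B} — none reach the full schema.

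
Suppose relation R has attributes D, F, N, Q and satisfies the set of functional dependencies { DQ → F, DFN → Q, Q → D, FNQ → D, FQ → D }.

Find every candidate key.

Attribute N never appears on the right-hand side of any dependency, so N must belong to every candidate key.
{N}⁺ = {N}, which is not all of the schema, so we must add further attributes.
{N, Q}⁺: Q→D adds D; DQ→F adds F → {D, F, N, Q}. Minimal: {Q}⁺ = {D, F, Q}; {N}⁺ = {N} — none reach the full schema.
{D, F, N}⁺: DFN→Q adds Q → {D, F, N, Q}. Minimal: {F, N}⁺ = {F, N}; {D, N}⁺ = {D, N}; {D, F}⁺ = {D, F} — none reach the full schema.

(N, Q); (D, F, N)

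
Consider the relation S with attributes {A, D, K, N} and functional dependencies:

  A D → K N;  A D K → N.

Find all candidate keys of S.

AD

Attributes A, D never appear on any right-hand side, so every candidate key must contain {A, D}.
{A, D}⁺ = {A, D, K, N}, which is all of the schema, so {A, D} is the only candidate key.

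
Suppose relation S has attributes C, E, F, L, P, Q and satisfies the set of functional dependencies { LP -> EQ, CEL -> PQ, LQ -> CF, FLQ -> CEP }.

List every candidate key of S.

Attribute L never appears on the right-hand side of any dependency, so L must belong to every candidate key.
{L}⁺ = {L}, which is not all of the schema, so we must add further attributes.
{L, P}⁺: LP→EQ adds E, Q; LQ→CF adds C, F → {C, E, F, L, P, Q}. Minimal: {P}⁺ = {P}; {L}⁺ = {L} — none reach the full schema.
{L, Q}⁺: LQ→CF adds C, F; FLQ→CEP adds E, P → {C, E, F, L, P, Q}. Minimal: {Q}⁺ = {Q}; {L}⁺ = {L} — none reach the full schema.
{C, E, L}⁺: CEL→PQ adds P, Q; LQ→CF adds F → {C, E, F, L, P, Q}. Minimal: {E, L}⁺ = {E, L}; {C, L}⁺ = {C, L}; {C, E}⁺ = {C, E} — none reach the full schema.

{L, P}; {L, Q}; {C, E, L}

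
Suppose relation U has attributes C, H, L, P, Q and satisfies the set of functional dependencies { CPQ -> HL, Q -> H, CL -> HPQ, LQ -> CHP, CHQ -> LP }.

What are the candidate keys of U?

CL, CQ, LQ

{C, L}⁺: CL→HPQ adds H, P, Q → {C, H, L, P, Q}.
{C, Q}⁺: Q→H adds H; CHQ→LP adds L, P → {C, H, L, P, Q}.
{L, Q}⁺: Q→H adds H; LQ→CHP adds C, P → {C, H, L, P, Q}.
Any other superkey contains one of these as a subset, so there are no further candidate keys.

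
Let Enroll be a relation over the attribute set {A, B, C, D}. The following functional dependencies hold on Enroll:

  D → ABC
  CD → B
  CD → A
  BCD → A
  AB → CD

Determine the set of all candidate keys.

{D}, {A, B}

{D}⁺: D→ABC adds A, B, C → {A, B, C, D}.
{A, B}⁺: AB→CD adds C, D → {A, B, C, D}. Minimal: {B}⁺ = {B}; {A}⁺ = {A} — none reach the full schema.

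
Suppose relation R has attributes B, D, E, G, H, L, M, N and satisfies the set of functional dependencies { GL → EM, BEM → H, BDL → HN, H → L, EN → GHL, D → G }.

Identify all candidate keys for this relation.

{B, D, H}, {B, D, L}, {B, D, E, M}, {B, D, E, N}

Attributes B, D never appear on any right-hand side, so every candidate key must contain {B, D}.
{B, D}⁺ = {B, D, G}, which is not all of the schema, so we must add further attributes.
{B, D, H}⁺: H→L adds L; D→G adds G; GL→EM adds E, M; BDL→HN adds N → {B, D, E, G, H, L, M, N}. Minimal: {D, H}⁺ = {D, E, G, H, L, M}; {B, H}⁺ = {B, H, L}; {B, D}⁺ = {B, D, G} — none reach the full schema.
{B, D, L}⁺: BDL→HN adds H, N; D→G adds G; GL→EM adds E, M → {B, D, E, G, H, L, M, N}. Minimal: {D, L}⁺ = {D, E, G, L, M}; {B, L}⁺ = {B, L}; {B, D}⁺ = {B, D, G} — none reach the full schema.
{B, D, E, M}⁺: BEM→H adds H; H→L adds L; D→G adds G; BDL→HN adds N → {B, D, E, G, H, L, M, N}. Minimal: {D, E, M}⁺ = {D, E, G, M}; {B, E, M}⁺ = {B, E, H, L, M}; {B, D, M}⁺ = {B, D, G, M}; … — none reach the full schema.
{B, D, E, N}⁺: EN→GHL adds G, H, L; GL→EM adds M → {B, D, E, G, H, L, M, N}. Minimal: {D, E, N}⁺ = {D, E, G, H, L, M, N}; {B, E, N}⁺ = {B, E, G, H, L, M, N}; {B, D, N}⁺ = {B, D, G, N}; … — none reach the full schema.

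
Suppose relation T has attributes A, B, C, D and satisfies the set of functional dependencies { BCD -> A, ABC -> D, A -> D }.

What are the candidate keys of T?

Attributes B, C never appear on any right-hand side, so every candidate key must contain {B, C}.
{B, C}⁺ = {B, C}, which is not all of the schema, so we must add further attributes.
{A, B, C}⁺: ABC→D adds D → {A, B, C, D}. Minimal: {B, C}⁺ = {B, C}; {A, C}⁺ = {A, C, D}; {A, B}⁺ = {A, B, D} — none reach the full schema.
{B, C, D}⁺: BCD→A adds A → {A, B, C, D}. Minimal: {C, D}⁺ = {C, D}; {B, D}⁺ = {B, D}; {B, C}⁺ = {B, C} — none reach the full schema.

(A, B, C), (B, C, D)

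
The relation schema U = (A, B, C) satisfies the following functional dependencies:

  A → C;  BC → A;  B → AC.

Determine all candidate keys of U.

{B}

{B}⁺: B→AC adds A, C → {A, B, C}.
No other minimal superkey exists.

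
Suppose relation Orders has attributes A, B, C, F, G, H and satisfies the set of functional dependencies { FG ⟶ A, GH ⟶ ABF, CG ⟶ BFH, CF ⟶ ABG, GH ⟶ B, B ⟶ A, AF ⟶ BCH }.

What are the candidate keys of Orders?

AF, BF, CF, CG, FG, GH

{A, F}⁺: AF→BCH adds B, C, H; CF→ABG adds G → {A, B, C, F, G, H}. Minimal: {F}⁺ = {F}; {A}⁺ = {A} — none reach the full schema.
{B, F}⁺: B→A adds A; AF→BCH adds C, H; CF→ABG adds G → {A, B, C, F, G, H}. Minimal: {F}⁺ = {F}; {B}⁺ = {A, B} — none reach the full schema.
{C, F}⁺: CF→ABG adds A, B, G; AF→BCH adds H → {A, B, C, F, G, H}. Minimal: {F}⁺ = {F}; {C}⁺ = {C} — none reach the full schema.
{C, G}⁺: CG→BFH adds B, F, H; CF→ABG adds A → {A, B, C, F, G, H}. Minimal: {G}⁺ = {G}; {C}⁺ = {C} — none reach the full schema.
{F, G}⁺: FG→A adds A; AF→BCH adds B, C, H → {A, B, C, F, G, H}. Minimal: {G}⁺ = {G}; {F}⁺ = {F} — none reach the full schema.
{G, H}⁺: GH→ABF adds A, B, F; AF→BCH adds C → {A, B, C, F, G, H}. Minimal: {H}⁺ = {H}; {G}⁺ = {G} — none reach the full schema.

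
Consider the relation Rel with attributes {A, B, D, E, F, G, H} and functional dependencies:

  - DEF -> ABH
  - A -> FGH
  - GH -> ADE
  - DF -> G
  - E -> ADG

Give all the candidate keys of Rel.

{A}, {E}, {G, H}, {D, F, H}

{A}⁺: A→FGH adds F, G, H; GH→ADE adds D, E; DEF→ABH adds B → {A, B, D, E, F, G, H}.
{E}⁺: E→ADG adds A, D, G; A→FGH adds F, H; DEF→ABH adds B → {A, B, D, E, F, G, H}.
{G, H}⁺: GH→ADE adds A, D, E; A→FGH adds F; DEF→ABH adds B → {A, B, D, E, F, G, H}. Minimal: {H}⁺ = {H}; {G}⁺ = {G} — none reach the full schema.
{D, F, H}⁺: DF→G adds G; GH→ADE adds A, E; DEF→ABH adds B → {A, B, D, E, F, G, H}. Minimal: {F, H}⁺ = {F, H}; {D, H}⁺ = {D, H}; {D, F}⁺ = {D, F, G} — none reach the full schema.
Any other superkey contains one of these as a subset, so there are no further candidate keys.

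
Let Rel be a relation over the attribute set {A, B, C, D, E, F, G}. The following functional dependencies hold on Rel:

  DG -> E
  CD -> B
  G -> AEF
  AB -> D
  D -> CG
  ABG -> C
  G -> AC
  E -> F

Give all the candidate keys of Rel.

{D}⁺: D→CG adds C, G; G→AC adds A; DG→E adds E; CD→B adds B; G→AEF adds F → {A, B, C, D, E, F, G}.
{A, B}⁺: AB→D adds D; D→CG adds C, G; DG→E adds E; G→AEF adds F → {A, B, C, D, E, F, G}. Minimal: {B}⁺ = {B}; {A}⁺ = {A} — none reach the full schema.
{B, G}⁺: G→AEF adds A, E, F; AB→D adds D; D→CG adds C → {A, B, C, D, E, F, G}. Minimal: {G}⁺ = {A, C, E, F, G}; {B}⁺ = {B} — none reach the full schema.

{D}, {A, B}, {B, G}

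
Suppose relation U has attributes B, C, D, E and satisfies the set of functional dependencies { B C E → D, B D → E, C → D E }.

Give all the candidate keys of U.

Attributes B, C never appear on any right-hand side, so every candidate key must contain {B, C}.
{B, C}⁺ = {B, C, D, E}, which is all of the schema, so {B, C} is the only candidate key.

{B, C}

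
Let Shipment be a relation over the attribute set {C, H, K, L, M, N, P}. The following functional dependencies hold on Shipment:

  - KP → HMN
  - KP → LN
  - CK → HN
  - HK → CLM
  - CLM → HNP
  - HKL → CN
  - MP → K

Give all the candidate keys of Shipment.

CK, HK, KP, MP, CLM

{C, K}⁺: CK→HN adds H, N; HK→CLM adds L, M; CLM→HNP adds P → {C, H, K, L, M, N, P}. Minimal: {K}⁺ = {K}; {C}⁺ = {C} — none reach the full schema.
{H, K}⁺: HK→CLM adds C, L, M; CLM→HNP adds N, P → {C, H, K, L, M, N, P}. Minimal: {K}⁺ = {K}; {H}⁺ = {H} — none reach the full schema.
{K, P}⁺: KP→HMN adds H, M, N; KP→LN adds L; HK→CLM adds C → {C, H, K, L, M, N, P}. Minimal: {P}⁺ = {P}; {K}⁺ = {K} — none reach the full schema.
{M, P}⁺: MP→K adds K; KP→HMN adds H, N; KP→LN adds L; HK→CLM adds C → {C, H, K, L, M, N, P}. Minimal: {P}⁺ = {P}; {M}⁺ = {M} — none reach the full schema.
{C, L, M}⁺: CLM→HNP adds H, N, P; MP→K adds K → {C, H, K, L, M, N, P}. Minimal: {L, M}⁺ = {L, M}; {C, M}⁺ = {C, M}; {C, L}⁺ = {C, L} — none reach the full schema.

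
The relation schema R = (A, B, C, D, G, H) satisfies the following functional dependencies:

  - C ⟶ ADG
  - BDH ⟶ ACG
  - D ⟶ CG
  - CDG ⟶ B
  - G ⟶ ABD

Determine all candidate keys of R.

CH; DH; GH

Attribute H never appears on the right-hand side of any dependency, so H must belong to every candidate key.
{H}⁺ = {H}, which is not all of the schema, so we must add further attributes.
{C, H}⁺: C→ADG adds A, D, G; CDG→B adds B → {A, B, C, D, G, H}. Minimal: {H}⁺ = {H}; {C}⁺ = {A, B, C, D, G} — none reach the full schema.
{D, H}⁺: D→CG adds C, G; CDG→B adds B; G→ABD adds A → {A, B, C, D, G, H}. Minimal: {H}⁺ = {H}; {D}⁺ = {A, B, C, D, G} — none reach the full schema.
{G, H}⁺: G→ABD adds A, B, D; BDH→ACG adds C → {A, B, C, D, G, H}. Minimal: {H}⁺ = {H}; {G}⁺ = {A, B, C, D, G} — none reach the full schema.
Any other superkey contains one of these as a subset, so there are no further candidate keys.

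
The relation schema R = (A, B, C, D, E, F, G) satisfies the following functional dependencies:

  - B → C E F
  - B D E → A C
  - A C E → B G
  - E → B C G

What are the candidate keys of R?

Attribute D never appears on the right-hand side of any dependency, so D must belong to every candidate key.
{D}⁺ = {D}, which is not all of the schema, so we must add further attributes.
{B, D}⁺: B→CEF adds C, E, F; BDE→AC adds A; ACE→BG adds G → {A, B, C, D, E, F, G}.
{D, E}⁺: E→BCG adds B, C, G; B→CEF adds F; BDE→AC adds A → {A, B, C, D, E, F, G}.

(B, D), (D, E)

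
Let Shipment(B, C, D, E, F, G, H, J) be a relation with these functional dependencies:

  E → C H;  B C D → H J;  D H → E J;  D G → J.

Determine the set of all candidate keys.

{B, C, D, F, G}, {B, D, E, F, G}, {B, D, F, G, H}

{B, C, D, F, G}⁺: BCD→HJ adds H, J; DH→EJ adds E → {B, C, D, E, F, G, H, J}.
{B, D, E, F, G}⁺: E→CH adds C, H; BCD→HJ adds J → {B, C, D, E, F, G, H, J}.
{B, D, F, G, H}⁺: DH→EJ adds E, J; E→CH adds C → {B, C, D, E, F, G, H, J}.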